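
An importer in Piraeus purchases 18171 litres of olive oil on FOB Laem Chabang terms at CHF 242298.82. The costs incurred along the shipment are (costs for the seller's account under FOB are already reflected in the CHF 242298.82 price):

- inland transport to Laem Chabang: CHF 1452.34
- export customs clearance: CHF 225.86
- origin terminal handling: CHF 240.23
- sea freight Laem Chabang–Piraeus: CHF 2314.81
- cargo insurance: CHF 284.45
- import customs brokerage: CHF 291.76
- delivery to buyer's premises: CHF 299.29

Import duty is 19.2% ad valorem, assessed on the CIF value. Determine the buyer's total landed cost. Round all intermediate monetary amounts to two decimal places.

FOB: the seller bears costs until goods are on board at the origin port; the buyer bears freight, insurance and all costs thereafter.
Already in the invoice (seller's account under FOB): inland to port, export clearance, origin terminal — exclude.
CIF value = FOB price + freight + insurance = 242298.82 + 2314.81 + 284.45 = 244898.08
Import duty = 244898.08 × 19.2% = 47020.43
Buyer bears: freight 2314.81 + insurance 284.45 + brokerage 291.76 + delivery 299.29 + duty 47020.43 = 50210.74
Landed cost = invoice 242298.82 + 50210.74 = 292509.56

Total landed cost: CHF 292509.56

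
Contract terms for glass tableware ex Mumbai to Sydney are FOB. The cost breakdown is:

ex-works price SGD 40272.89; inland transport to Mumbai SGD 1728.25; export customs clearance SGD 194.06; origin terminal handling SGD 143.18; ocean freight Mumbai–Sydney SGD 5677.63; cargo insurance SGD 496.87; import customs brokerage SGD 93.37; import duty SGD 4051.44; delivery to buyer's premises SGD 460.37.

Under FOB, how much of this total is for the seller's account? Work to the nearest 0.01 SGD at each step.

FOB: the seller bears costs until goods are on board at the origin port; the buyer bears freight, insurance and all costs thereafter.
Seller's account: goods 40272.89 + inland to port 1728.25 + export clearance 194.06 + origin terminal 143.18 = 42338.38
Buyer's account: freight 5677.63 + insurance 496.87 + brokerage 93.37 + duty 4051.44 + delivery 460.37 = 10779.68

Seller's account: SGD 42338.38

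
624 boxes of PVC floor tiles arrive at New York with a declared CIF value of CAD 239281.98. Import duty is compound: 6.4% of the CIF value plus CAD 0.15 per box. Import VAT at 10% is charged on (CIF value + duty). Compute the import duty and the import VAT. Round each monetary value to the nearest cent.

Ad valorem component: 239281.98 × 6.4% = 15314.05
Specific component: 624 × 0.15 = 93.60
Import duty = 15314.05 + 93.60 = 15407.65
VAT base = CIF + duty = 239281.98 + 15407.65 = 254689.63
Import VAT = 254689.63 × 10% = 25468.96

Import duty: CAD 15407.65; import VAT: CAD 25468.96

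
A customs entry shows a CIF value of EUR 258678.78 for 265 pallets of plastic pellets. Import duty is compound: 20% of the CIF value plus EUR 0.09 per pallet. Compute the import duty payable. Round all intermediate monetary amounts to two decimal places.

Ad valorem component: 258678.78 × 20% = 51735.76
Specific component: 265 × 0.09 = 23.85
Import duty = 51735.76 + 23.85 = 51759.61

Import duty: EUR 51759.61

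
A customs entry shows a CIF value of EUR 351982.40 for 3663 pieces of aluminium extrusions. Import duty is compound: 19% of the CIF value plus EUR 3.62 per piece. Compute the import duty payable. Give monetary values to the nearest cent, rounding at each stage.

Ad valorem component: 351982.40 × 19% = 66876.66
Specific component: 3663 × 3.62 = 13260.06
Import duty = 66876.66 + 13260.06 = 80136.72

Import duty: EUR 80136.72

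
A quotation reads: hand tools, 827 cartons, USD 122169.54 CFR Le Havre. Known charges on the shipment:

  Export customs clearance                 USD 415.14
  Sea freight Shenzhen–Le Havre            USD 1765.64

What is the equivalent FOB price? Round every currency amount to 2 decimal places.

Not relevant to the conversion: export clearance — on the seller under both CFR and FOB; already in the CFR price and stays in the FOB price.
From CFR to FOB, the seller no longer bears: freight.
FOB price = 122169.54 − 1765.64 = 120403.90

FOB price: USD 120403.90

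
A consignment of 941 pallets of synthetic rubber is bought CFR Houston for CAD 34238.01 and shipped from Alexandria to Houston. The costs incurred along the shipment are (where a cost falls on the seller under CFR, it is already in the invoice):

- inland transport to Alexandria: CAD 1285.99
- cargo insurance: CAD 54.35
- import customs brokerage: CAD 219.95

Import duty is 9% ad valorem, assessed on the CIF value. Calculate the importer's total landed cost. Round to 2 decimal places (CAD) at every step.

CFR: the seller pays costs through ocean freight to the destination port, but not insurance.
Already in the invoice (seller's account under CFR): inland to port — exclude.
CIF value = CFR price + insurance = 34238.01 + 54.35 = 34292.36
Import duty = 34292.36 × 9% = 3086.31
Buyer bears: insurance 54.35 + brokerage 219.95 + duty 3086.31 = 3360.61
Landed cost = invoice 34238.01 + 3360.61 = 37598.62

Total landed cost: CAD 37598.62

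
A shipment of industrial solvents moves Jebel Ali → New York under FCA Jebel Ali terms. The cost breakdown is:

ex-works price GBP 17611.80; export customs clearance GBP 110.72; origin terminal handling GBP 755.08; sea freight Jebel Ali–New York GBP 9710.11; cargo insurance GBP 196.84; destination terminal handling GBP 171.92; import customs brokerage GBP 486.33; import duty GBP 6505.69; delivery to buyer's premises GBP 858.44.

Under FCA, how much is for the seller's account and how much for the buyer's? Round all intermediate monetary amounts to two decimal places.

Seller: GBP 17722.52; buyer: GBP 18684.41

FCA: the seller delivers export-cleared goods to the carrier; the buyer bears costs from that point.
Seller's account: goods 17611.80 + export clearance 110.72 = 17722.52
Buyer's account: origin terminal 755.08 + freight 9710.11 + insurance 196.84 + destination terminal 171.92 + brokerage 486.33 + duty 6505.69 + delivery 858.44 = 18684.41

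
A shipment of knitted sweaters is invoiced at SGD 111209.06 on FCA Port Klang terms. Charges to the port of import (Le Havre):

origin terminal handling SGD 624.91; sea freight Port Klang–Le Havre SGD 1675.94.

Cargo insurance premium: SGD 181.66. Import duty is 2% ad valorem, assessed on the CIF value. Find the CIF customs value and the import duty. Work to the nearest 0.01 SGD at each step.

CIF = FCA price + pre-shipment costs + freight + insurance
CIF = 111209.06 + 624.91 + 1675.94 + 181.66 = 113691.57
Import duty = 113691.57 × 2% = 2273.83

CIF value: SGD 113691.57; import duty: SGD 2273.83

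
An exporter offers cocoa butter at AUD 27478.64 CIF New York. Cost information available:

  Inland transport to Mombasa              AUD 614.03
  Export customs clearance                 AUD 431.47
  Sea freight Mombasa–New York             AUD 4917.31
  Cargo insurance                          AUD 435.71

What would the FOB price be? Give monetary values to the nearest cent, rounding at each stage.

Not relevant to the conversion: export clearance, inland to port — on the seller under both CIF and FOB; already in the CIF price and stays in the FOB price.
From CIF to FOB, the seller no longer bears: freight, insurance.
FOB price = 27478.64 − 4917.31 − 435.71 = 22125.62

FOB price: AUD 22125.62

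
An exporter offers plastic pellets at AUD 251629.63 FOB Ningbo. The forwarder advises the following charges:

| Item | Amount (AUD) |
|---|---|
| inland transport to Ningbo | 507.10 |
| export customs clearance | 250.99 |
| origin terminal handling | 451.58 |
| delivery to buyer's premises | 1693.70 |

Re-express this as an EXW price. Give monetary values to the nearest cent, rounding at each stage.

Not relevant to the conversion: delivery — on the buyer under both terms; not part of either seller's price.
From FOB to EXW, the seller no longer bears: inland to port, export clearance, origin terminal.
EXW price = 251629.63 − 507.10 − 250.99 − 451.58 = 250419.96

EXW price: AUD 250419.96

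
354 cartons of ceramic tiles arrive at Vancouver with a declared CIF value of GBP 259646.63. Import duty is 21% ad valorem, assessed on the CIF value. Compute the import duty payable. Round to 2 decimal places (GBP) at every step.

Import duty: GBP 54525.79

Import duty = 259646.63 × 21% = 54525.79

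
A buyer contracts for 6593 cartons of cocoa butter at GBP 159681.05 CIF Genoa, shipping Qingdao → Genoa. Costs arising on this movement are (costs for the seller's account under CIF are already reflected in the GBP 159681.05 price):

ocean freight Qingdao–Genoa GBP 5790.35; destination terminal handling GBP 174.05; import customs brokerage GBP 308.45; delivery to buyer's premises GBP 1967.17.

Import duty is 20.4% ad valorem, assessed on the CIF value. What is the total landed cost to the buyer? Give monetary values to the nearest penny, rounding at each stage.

CIF: the seller pays costs through ocean freight and marine insurance to the destination port.
Already in the invoice (seller's account under CIF): freight — exclude.
The CIF price already equals the CIF value: 159681.05
Import duty = 159681.05 × 20.4% = 32574.93
Buyer bears: destination terminal 174.05 + brokerage 308.45 + delivery 1967.17 + duty 32574.93 = 35024.60
Landed cost = invoice 159681.05 + 35024.60 = 194705.65

Total landed cost: GBP 194705.65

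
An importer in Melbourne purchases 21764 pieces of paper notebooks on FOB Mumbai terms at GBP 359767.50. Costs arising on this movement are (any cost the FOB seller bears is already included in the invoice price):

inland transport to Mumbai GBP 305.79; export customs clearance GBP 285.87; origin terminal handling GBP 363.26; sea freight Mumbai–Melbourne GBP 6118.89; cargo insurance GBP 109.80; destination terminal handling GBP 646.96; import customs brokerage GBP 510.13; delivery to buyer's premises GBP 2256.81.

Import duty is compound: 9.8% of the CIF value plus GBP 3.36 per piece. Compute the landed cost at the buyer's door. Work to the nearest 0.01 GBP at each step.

FOB: the seller bears costs until goods are on board at the origin port; the buyer bears freight, insurance and all costs thereafter.
Already in the invoice (seller's account under FOB): inland to port, export clearance, origin terminal — exclude.
CIF value = FOB price + freight + insurance = 359767.50 + 6118.89 + 109.80 = 365996.19
Ad valorem component: 365996.19 × 9.8% = 35867.63
Specific component: 21764 × 3.36 = 73127.04
Import duty = 35867.63 + 73127.04 = 108994.67
Buyer bears: freight 6118.89 + insurance 109.80 + destination terminal 646.96 + brokerage 510.13 + delivery 2256.81 + duty 108994.67 = 118637.26
Landed cost = invoice 359767.50 + 118637.26 = 478404.76

Total landed cost: GBP 478404.76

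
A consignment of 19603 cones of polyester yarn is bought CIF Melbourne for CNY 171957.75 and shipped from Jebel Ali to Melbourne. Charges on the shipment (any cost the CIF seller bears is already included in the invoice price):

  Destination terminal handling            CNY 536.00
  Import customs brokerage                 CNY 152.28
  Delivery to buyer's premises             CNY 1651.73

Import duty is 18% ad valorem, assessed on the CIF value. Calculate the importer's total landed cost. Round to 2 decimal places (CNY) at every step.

CIF: the seller pays costs through ocean freight and marine insurance to the destination port.
The CIF price already equals the CIF value: 171957.75
Import duty = 171957.75 × 18% = 30952.40
Buyer bears: destination terminal 536.00 + brokerage 152.28 + delivery 1651.73 + duty 30952.40 = 33292.41
Landed cost = invoice 171957.75 + 33292.41 = 205250.16

Total landed cost: CNY 205250.16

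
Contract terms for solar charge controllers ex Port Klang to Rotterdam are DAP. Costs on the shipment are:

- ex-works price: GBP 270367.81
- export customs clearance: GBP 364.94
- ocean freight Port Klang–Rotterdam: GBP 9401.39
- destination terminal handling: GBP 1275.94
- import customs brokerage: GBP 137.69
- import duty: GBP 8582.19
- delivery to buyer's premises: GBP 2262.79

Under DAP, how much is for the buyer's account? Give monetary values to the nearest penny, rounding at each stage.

DAP: the seller bears all costs to the named destination except import duty and clearance.
Seller's account: goods 270367.81 + export clearance 364.94 + freight 9401.39 + destination terminal 1275.94 + delivery 2262.79 = 283672.87
Buyer's account: brokerage 137.69 + duty 8582.19 = 8719.88

Buyer's account: GBP 8719.88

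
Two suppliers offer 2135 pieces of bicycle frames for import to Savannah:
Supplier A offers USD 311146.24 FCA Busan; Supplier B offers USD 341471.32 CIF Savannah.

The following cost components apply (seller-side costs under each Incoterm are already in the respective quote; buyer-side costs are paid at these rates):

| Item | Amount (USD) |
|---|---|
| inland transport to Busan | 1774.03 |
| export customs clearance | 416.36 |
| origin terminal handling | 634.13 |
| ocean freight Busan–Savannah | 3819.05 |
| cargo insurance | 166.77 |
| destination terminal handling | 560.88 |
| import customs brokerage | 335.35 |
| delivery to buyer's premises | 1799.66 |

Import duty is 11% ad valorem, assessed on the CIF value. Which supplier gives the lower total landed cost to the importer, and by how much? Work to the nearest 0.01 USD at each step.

Supplier A is cheaper by USD 28532.70

Supplier A (FCA):
CIF value = FCA price + origin terminal + freight + insurance = 311146.24 + 634.13 + 3819.05 + 166.77 = 315766.19
Import duty = 315766.19 × 11% = 34734.28
Buyer bears (A): 634.13 + 3819.05 + 166.77 + 560.88 + 335.35 + 1799.66 = 7315.84
Landed cost (A) = invoice 311146.24 + 7315.84 + duty 34734.28 = 353196.36
Supplier B (CIF):
The CIF price already equals the CIF value: 341471.32
Import duty = 341471.32 × 11% = 37561.85
Buyer bears (B): 560.88 + 335.35 + 1799.66 = 2695.89
Landed cost (B) = invoice 341471.32 + 2695.89 + duty 37561.85 = 381729.06
Difference = |353196.36 − 381729.06| = 28532.70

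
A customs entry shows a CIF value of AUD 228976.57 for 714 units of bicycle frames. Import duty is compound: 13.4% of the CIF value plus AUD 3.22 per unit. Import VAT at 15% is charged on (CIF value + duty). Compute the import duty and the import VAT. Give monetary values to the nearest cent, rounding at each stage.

Import duty: AUD 32981.94; import VAT: AUD 39293.78

Ad valorem component: 228976.57 × 13.4% = 30682.86
Specific component: 714 × 3.22 = 2299.08
Import duty = 30682.86 + 2299.08 = 32981.94
VAT base = CIF + duty = 228976.57 + 32981.94 = 261958.51
Import VAT = 261958.51 × 15% = 39293.78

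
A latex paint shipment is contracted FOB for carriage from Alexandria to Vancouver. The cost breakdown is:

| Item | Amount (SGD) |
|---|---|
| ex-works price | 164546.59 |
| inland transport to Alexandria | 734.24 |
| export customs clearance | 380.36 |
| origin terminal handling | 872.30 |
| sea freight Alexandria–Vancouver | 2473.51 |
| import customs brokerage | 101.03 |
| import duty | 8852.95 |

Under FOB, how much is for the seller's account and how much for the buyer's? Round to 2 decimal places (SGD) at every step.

Seller: SGD 166533.49; buyer: SGD 11427.49

FOB: the seller bears costs until goods are on board at the origin port; the buyer bears freight, insurance and all costs thereafter.
Seller's account: goods 164546.59 + inland to port 734.24 + export clearance 380.36 + origin terminal 872.30 = 166533.49
Buyer's account: freight 2473.51 + brokerage 101.03 + duty 8852.95 = 11427.49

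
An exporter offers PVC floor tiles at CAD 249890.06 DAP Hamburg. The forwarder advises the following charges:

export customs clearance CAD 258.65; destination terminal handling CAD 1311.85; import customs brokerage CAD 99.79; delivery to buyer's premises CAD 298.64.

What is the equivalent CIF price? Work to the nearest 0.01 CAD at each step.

CIF price: CAD 248279.57

Not relevant to the conversion: export clearance — on the seller under both DAP and CIF; already in the DAP price and stays in the CIF price. brokerage — on the buyer under both terms; not part of either seller's price.
From DAP to CIF, the seller no longer bears: destination terminal, delivery.
CIF price = 249890.06 − 1311.85 − 298.64 = 248279.57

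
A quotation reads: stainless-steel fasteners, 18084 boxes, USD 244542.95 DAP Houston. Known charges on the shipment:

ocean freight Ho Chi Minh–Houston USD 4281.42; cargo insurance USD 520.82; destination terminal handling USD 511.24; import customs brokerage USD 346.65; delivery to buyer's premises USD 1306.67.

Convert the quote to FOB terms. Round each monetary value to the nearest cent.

Not relevant to the conversion: brokerage — on the buyer under both terms; not part of either seller's price.
From DAP to FOB, the seller no longer bears: freight, insurance, destination terminal, delivery.
FOB price = 244542.95 − 4281.42 − 520.82 − 511.24 − 1306.67 = 237922.80

FOB price: USD 237922.80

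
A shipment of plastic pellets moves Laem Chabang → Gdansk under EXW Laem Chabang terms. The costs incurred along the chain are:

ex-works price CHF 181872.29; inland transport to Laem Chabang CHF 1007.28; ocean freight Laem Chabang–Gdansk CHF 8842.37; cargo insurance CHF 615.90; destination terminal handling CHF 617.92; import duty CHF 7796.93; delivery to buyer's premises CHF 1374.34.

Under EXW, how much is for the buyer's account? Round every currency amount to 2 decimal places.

EXW: the seller makes goods available at their premises; the buyer bears all onward costs.
Seller's account: goods 181872.29 = 181872.29
Buyer's account: inland to port 1007.28 + freight 8842.37 + insurance 615.90 + destination terminal 617.92 + duty 7796.93 + delivery 1374.34 = 20254.74

Buyer's account: CHF 20254.74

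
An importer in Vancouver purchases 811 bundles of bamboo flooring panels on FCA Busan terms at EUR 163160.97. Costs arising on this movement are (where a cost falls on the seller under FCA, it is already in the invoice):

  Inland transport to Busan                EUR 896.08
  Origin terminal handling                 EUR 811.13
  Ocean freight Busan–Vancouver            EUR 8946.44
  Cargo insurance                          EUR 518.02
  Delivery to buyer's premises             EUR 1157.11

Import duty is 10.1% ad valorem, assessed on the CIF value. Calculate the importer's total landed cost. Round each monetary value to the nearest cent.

Total landed cost: EUR 192110.76

FCA: the seller delivers export-cleared goods to the carrier; the buyer bears costs from that point.
Already in the invoice (seller's account under FCA): inland to port — exclude.
CIF value = FCA price + origin terminal + freight + insurance = 163160.97 + 811.13 + 8946.44 + 518.02 = 173436.56
Import duty = 173436.56 × 10.1% = 17517.09
Buyer bears: origin terminal 811.13 + freight 8946.44 + insurance 518.02 + delivery 1157.11 + duty 17517.09 = 28949.79
Landed cost = invoice 163160.97 + 28949.79 = 192110.76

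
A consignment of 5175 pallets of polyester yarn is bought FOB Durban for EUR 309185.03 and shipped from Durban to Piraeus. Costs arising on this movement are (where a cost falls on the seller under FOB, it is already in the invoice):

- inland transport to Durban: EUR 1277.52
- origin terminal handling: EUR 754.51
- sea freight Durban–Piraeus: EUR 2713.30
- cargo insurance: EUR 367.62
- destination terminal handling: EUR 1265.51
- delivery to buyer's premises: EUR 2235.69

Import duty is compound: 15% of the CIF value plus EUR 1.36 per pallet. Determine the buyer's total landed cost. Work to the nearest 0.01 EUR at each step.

FOB: the seller bears costs until goods are on board at the origin port; the buyer bears freight, insurance and all costs thereafter.
Already in the invoice (seller's account under FOB): inland to port, origin terminal — exclude.
CIF value = FOB price + freight + insurance = 309185.03 + 2713.30 + 367.62 = 312265.95
Ad valorem component: 312265.95 × 15% = 46839.89
Specific component: 5175 × 1.36 = 7038.00
Import duty = 46839.89 + 7038.00 = 53877.89
Buyer bears: freight 2713.30 + insurance 367.62 + destination terminal 1265.51 + delivery 2235.69 + duty 53877.89 = 60460.01
Landed cost = invoice 309185.03 + 60460.01 = 369645.04

Total landed cost: EUR 369645.04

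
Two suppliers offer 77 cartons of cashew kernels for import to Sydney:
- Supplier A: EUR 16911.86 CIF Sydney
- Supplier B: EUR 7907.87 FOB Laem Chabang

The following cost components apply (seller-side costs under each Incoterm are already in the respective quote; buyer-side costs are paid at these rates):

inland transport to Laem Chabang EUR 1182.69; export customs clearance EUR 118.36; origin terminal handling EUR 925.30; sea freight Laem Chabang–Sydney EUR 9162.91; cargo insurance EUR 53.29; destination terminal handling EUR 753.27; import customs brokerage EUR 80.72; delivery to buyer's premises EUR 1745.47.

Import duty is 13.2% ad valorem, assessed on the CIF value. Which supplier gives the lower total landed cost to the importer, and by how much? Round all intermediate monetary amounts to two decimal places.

Supplier A (CIF):
The CIF price already equals the CIF value: 16911.86
Import duty = 16911.86 × 13.2% = 2232.37
Buyer bears (A): 753.27 + 80.72 + 1745.47 = 2579.46
Landed cost (A) = invoice 16911.86 + 2579.46 + duty 2232.37 = 21723.69
Supplier B (FOB):
CIF value = FOB price + freight + insurance = 7907.87 + 9162.91 + 53.29 = 17124.07
Import duty = 17124.07 × 13.2% = 2260.38
Buyer bears (B): 9162.91 + 53.29 + 753.27 + 80.72 + 1745.47 = 11795.66
Landed cost (B) = invoice 7907.87 + 11795.66 + duty 2260.38 = 21963.91
Difference = |21723.69 − 21963.91| = 240.22

Supplier A is cheaper by EUR 240.22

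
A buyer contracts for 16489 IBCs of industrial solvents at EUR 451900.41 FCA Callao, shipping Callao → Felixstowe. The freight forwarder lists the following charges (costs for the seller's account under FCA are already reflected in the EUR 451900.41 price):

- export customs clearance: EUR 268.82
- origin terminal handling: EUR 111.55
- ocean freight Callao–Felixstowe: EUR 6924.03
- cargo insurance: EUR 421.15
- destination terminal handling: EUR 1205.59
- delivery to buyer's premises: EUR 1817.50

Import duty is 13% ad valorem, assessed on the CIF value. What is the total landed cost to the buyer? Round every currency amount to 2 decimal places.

FCA: the seller delivers export-cleared goods to the carrier; the buyer bears costs from that point.
Already in the invoice (seller's account under FCA): export clearance — exclude.
CIF value = FCA price + origin terminal + freight + insurance = 451900.41 + 111.55 + 6924.03 + 421.15 = 459357.14
Import duty = 459357.14 × 13% = 59716.43
Buyer bears: origin terminal 111.55 + freight 6924.03 + insurance 421.15 + destination terminal 1205.59 + delivery 1817.50 + duty 59716.43 = 70196.25
Landed cost = invoice 451900.41 + 70196.25 = 522096.66

Total landed cost: EUR 522096.66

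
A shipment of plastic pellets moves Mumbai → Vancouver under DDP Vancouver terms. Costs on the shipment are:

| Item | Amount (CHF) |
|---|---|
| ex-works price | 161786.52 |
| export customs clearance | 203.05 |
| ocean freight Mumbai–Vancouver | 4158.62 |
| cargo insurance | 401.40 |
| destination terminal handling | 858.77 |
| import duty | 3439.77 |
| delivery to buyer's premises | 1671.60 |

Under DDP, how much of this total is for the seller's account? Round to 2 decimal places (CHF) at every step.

Seller's account: CHF 172519.73

DDP: the seller bears all costs including import duty.
Seller's account: goods 161786.52 + export clearance 203.05 + freight 4158.62 + insurance 401.40 + destination terminal 858.77 + duty 3439.77 + delivery 1671.60 = 172519.73
Buyer's account: 0.00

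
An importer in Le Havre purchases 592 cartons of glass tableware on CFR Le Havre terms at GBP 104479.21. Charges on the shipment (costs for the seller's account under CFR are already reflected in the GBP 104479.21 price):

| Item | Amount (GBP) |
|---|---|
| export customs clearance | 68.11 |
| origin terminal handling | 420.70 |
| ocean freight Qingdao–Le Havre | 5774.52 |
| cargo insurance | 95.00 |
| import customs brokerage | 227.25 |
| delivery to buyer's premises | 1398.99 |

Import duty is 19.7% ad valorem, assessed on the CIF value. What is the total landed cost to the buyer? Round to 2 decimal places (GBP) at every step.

Total landed cost: GBP 126801.57

CFR: the seller pays costs through ocean freight to the destination port, but not insurance.
Already in the invoice (seller's account under CFR): export clearance, origin terminal, freight — exclude.
CIF value = CFR price + insurance = 104479.21 + 95.00 = 104574.21
Import duty = 104574.21 × 19.7% = 20601.12
Buyer bears: insurance 95.00 + brokerage 227.25 + delivery 1398.99 + duty 20601.12 = 22322.36
Landed cost = invoice 104479.21 + 22322.36 = 126801.57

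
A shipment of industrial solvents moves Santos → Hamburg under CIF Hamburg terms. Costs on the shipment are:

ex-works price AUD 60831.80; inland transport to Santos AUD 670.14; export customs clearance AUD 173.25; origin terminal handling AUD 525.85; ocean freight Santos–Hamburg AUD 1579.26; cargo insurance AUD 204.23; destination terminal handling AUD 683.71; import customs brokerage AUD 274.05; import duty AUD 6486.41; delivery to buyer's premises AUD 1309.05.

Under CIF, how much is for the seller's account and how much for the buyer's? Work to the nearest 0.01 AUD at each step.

Seller: AUD 63984.53; buyer: AUD 8753.22

CIF: the seller pays costs through ocean freight and marine insurance to the destination port.
Seller's account: goods 60831.80 + inland to port 670.14 + export clearance 173.25 + origin terminal 525.85 + freight 1579.26 + insurance 204.23 = 63984.53
Buyer's account: destination terminal 683.71 + brokerage 274.05 + duty 6486.41 + delivery 1309.05 = 8753.22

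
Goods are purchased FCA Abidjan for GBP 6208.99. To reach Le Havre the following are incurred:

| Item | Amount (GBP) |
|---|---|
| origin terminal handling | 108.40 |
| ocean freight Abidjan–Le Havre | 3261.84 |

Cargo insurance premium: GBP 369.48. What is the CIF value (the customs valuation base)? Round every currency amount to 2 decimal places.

CIF value: GBP 9948.71

CIF = FCA price + pre-shipment costs + freight + insurance
CIF = 6208.99 + 108.40 + 3261.84 + 369.48 = 9948.71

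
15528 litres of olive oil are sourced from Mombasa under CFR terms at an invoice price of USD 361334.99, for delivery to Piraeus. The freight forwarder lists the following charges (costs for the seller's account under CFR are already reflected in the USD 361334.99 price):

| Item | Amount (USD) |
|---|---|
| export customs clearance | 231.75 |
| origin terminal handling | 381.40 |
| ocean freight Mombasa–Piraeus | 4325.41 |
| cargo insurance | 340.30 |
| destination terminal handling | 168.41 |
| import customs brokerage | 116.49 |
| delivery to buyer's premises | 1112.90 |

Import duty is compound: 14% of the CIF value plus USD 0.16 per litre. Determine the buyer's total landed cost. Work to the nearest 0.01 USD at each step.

Total landed cost: USD 416192.11

CFR: the seller pays costs through ocean freight to the destination port, but not insurance.
Already in the invoice (seller's account under CFR): export clearance, origin terminal, freight — exclude.
CIF value = CFR price + insurance = 361334.99 + 340.30 = 361675.29
Ad valorem component: 361675.29 × 14% = 50634.54
Specific component: 15528 × 0.16 = 2484.48
Import duty = 50634.54 + 2484.48 = 53119.02
Buyer bears: insurance 340.30 + destination terminal 168.41 + brokerage 116.49 + delivery 1112.90 + duty 53119.02 = 54857.12
Landed cost = invoice 361334.99 + 54857.12 = 416192.11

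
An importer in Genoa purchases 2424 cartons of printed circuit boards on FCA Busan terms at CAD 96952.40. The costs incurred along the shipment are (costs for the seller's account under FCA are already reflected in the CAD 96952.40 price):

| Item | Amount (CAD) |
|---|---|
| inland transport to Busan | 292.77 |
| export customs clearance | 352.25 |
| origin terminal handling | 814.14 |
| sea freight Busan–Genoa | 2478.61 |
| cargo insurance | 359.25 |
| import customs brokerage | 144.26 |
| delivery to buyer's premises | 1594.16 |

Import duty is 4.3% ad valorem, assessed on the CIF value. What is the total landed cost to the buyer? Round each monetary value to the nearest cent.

FCA: the seller delivers export-cleared goods to the carrier; the buyer bears costs from that point.
Already in the invoice (seller's account under FCA): inland to port, export clearance — exclude.
CIF value = FCA price + origin terminal + freight + insurance = 96952.40 + 814.14 + 2478.61 + 359.25 = 100604.40
Import duty = 100604.40 × 4.3% = 4325.99
Buyer bears: origin terminal 814.14 + freight 2478.61 + insurance 359.25 + brokerage 144.26 + delivery 1594.16 + duty 4325.99 = 9716.41
Landed cost = invoice 96952.40 + 9716.41 = 106668.81

Total landed cost: CAD 106668.81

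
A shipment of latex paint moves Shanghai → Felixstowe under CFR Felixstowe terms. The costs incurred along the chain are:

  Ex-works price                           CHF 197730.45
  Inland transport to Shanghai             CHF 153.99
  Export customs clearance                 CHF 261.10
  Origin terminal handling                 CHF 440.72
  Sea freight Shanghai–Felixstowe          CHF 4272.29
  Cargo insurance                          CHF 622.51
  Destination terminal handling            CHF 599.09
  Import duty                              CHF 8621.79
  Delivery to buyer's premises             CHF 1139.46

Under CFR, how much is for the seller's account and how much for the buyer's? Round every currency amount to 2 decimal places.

Seller: CHF 202858.55; buyer: CHF 10982.85

CFR: the seller pays costs through ocean freight to the destination port, but not insurance.
Seller's account: goods 197730.45 + inland to port 153.99 + export clearance 261.10 + origin terminal 440.72 + freight 4272.29 = 202858.55
Buyer's account: insurance 622.51 + destination terminal 599.09 + duty 8621.79 + delivery 1139.46 = 10982.85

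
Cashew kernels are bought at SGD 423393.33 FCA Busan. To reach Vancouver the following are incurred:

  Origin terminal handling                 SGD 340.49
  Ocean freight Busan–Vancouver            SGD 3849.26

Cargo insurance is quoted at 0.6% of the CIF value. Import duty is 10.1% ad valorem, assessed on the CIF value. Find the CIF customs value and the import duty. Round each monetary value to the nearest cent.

Let C be the CIF value. C = FCA price + pre-shipment costs + freight + 0.6% × C
C − 0.6% × C = 423393.33 + 340.49 + 3849.26
0.994 × C = 427583.08
C = 427583.08 / 0.994 = 430164.06
Insurance premium = 0.6% × 430164.06 = 2580.98
Import duty = 430164.06 × 10.1% = 43446.57

CIF value: SGD 430164.06; import duty: SGD 43446.57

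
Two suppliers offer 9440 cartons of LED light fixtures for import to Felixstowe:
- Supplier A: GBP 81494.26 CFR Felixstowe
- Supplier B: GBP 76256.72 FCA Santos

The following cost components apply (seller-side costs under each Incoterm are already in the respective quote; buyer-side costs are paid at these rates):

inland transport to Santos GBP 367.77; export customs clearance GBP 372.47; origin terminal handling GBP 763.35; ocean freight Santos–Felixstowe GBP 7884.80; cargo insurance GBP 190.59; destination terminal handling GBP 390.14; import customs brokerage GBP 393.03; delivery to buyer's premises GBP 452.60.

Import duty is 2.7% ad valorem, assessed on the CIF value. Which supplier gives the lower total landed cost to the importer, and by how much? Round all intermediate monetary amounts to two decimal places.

Supplier A (CFR):
CIF value = CFR price + insurance = 81494.26 + 190.59 = 81684.85
Import duty = 81684.85 × 2.7% = 2205.49
Buyer bears (A): 190.59 + 390.14 + 393.03 + 452.60 = 1426.36
Landed cost (A) = invoice 81494.26 + 1426.36 + duty 2205.49 = 85126.11
Supplier B (FCA):
CIF value = FCA price + origin terminal + freight + insurance = 76256.72 + 763.35 + 7884.80 + 190.59 = 85095.46
Import duty = 85095.46 × 2.7% = 2297.58
Buyer bears (B): 763.35 + 7884.80 + 190.59 + 390.14 + 393.03 + 452.60 = 10074.51
Landed cost (B) = invoice 76256.72 + 10074.51 + duty 2297.58 = 88628.81
Difference = |85126.11 − 88628.81| = 3502.70

Supplier A is cheaper by GBP 3502.70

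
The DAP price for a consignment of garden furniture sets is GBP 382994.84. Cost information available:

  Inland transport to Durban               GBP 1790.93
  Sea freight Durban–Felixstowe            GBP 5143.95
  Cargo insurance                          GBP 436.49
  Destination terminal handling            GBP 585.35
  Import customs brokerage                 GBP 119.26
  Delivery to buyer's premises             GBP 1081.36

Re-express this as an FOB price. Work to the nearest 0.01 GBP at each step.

Not relevant to the conversion: inland to port — on the seller under both DAP and FOB; already in the DAP price and stays in the FOB price. brokerage — on the buyer under both terms; not part of either seller's price.
From DAP to FOB, the seller no longer bears: freight, insurance, destination terminal, delivery.
FOB price = 382994.84 − 5143.95 − 436.49 − 585.35 − 1081.36 = 375747.69

FOB price: GBP 375747.69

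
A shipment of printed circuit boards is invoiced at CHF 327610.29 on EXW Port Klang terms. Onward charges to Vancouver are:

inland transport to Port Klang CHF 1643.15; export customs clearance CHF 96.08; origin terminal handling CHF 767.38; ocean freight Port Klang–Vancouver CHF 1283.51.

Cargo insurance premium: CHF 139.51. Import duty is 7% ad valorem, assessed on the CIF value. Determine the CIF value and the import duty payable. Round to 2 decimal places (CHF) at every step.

CIF value: CHF 331539.92; import duty: CHF 23207.79

CIF = EXW price + pre-shipment costs + freight + insurance
CIF = 327610.29 + 1643.15 + 96.08 + 767.38 + 1283.51 + 139.51 = 331539.92
Import duty = 331539.92 × 7% = 23207.79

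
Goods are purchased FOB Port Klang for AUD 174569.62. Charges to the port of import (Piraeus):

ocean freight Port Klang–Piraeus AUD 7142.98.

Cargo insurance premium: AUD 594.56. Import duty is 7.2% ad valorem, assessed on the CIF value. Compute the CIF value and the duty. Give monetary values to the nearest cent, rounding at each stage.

CIF = FOB price + freight + insurance
CIF = 174569.62 + 7142.98 + 594.56 = 182307.16
Import duty = 182307.16 × 7.2% = 13126.12

CIF value: AUD 182307.16; import duty: AUD 13126.12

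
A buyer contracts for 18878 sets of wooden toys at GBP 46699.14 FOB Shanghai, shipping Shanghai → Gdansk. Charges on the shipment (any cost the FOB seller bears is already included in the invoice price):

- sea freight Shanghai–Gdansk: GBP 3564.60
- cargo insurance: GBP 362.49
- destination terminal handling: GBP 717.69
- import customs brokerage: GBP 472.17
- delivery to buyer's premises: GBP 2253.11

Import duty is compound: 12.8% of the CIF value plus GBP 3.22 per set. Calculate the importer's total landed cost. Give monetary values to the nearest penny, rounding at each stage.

FOB: the seller bears costs until goods are on board at the origin port; the buyer bears freight, insurance and all costs thereafter.
CIF value = FOB price + freight + insurance = 46699.14 + 3564.60 + 362.49 = 50626.23
Ad valorem component: 50626.23 × 12.8% = 6480.16
Specific component: 18878 × 3.22 = 60787.16
Import duty = 6480.16 + 60787.16 = 67267.32
Buyer bears: freight 3564.60 + insurance 362.49 + destination terminal 717.69 + brokerage 472.17 + delivery 2253.11 + duty 67267.32 = 74637.38
Landed cost = invoice 46699.14 + 74637.38 = 121336.52

Total landed cost: GBP 121336.52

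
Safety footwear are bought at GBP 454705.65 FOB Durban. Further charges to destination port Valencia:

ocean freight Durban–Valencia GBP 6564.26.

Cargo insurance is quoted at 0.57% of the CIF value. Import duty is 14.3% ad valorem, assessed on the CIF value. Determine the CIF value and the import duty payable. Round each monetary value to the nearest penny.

CIF value: GBP 463914.22; import duty: GBP 66339.73

Let C be the CIF value. C = FOB price + freight + 0.57% × C
C − 0.57% × C = 454705.65 + 6564.26
0.9943 × C = 461269.91
C = 461269.91 / 0.9943 = 463914.22
Insurance premium = 0.57% × 463914.22 = 2644.31
Import duty = 463914.22 × 14.3% = 66339.73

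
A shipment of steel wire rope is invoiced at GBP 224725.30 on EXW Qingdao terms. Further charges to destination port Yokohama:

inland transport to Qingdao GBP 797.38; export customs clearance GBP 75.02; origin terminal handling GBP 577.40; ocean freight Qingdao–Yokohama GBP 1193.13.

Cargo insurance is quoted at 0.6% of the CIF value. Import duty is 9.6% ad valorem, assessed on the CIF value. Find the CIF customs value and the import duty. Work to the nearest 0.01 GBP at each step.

CIF value: GBP 228740.67; import duty: GBP 21959.10

Let C be the CIF value. C = EXW price + pre-shipment costs + freight + 0.6% × C
C − 0.6% × C = 224725.30 + 797.38 + 75.02 + 577.40 + 1193.13
0.994 × C = 227368.23
C = 227368.23 / 0.994 = 228740.67
Insurance premium = 0.6% × 228740.67 = 1372.44
Import duty = 228740.67 × 9.6% = 21959.10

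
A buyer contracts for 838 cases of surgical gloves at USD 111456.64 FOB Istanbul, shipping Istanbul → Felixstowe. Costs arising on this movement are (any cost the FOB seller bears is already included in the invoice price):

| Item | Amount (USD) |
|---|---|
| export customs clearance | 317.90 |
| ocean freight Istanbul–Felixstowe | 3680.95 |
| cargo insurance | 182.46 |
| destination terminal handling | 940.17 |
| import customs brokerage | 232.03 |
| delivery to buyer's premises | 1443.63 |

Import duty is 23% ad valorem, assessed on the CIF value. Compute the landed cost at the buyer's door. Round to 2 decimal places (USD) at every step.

Total landed cost: USD 144459.49

FOB: the seller bears costs until goods are on board at the origin port; the buyer bears freight, insurance and all costs thereafter.
Already in the invoice (seller's account under FOB): export clearance — exclude.
CIF value = FOB price + freight + insurance = 111456.64 + 3680.95 + 182.46 = 115320.05
Import duty = 115320.05 × 23% = 26523.61
Buyer bears: freight 3680.95 + insurance 182.46 + destination terminal 940.17 + brokerage 232.03 + delivery 1443.63 + duty 26523.61 = 33002.85
Landed cost = invoice 111456.64 + 33002.85 = 144459.49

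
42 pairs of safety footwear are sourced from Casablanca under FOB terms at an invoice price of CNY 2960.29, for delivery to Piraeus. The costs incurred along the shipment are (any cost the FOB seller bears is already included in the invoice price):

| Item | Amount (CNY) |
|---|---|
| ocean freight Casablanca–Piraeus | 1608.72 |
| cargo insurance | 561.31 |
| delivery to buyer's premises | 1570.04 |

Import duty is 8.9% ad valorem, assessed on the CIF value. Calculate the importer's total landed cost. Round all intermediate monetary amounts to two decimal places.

FOB: the seller bears costs until goods are on board at the origin port; the buyer bears freight, insurance and all costs thereafter.
CIF value = FOB price + freight + insurance = 2960.29 + 1608.72 + 561.31 = 5130.32
Import duty = 5130.32 × 8.9% = 456.60
Buyer bears: freight 1608.72 + insurance 561.31 + delivery 1570.04 + duty 456.60 = 4196.67
Landed cost = invoice 2960.29 + 4196.67 = 7156.96

Total landed cost: CNY 7156.96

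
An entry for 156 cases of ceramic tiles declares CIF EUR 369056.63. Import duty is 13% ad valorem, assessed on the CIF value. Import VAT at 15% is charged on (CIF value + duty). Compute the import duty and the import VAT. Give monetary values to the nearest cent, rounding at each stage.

Import duty: EUR 47977.36; import VAT: EUR 62555.10

Import duty = 369056.63 × 13% = 47977.36
VAT base = CIF + duty = 369056.63 + 47977.36 = 417033.99
Import VAT = 417033.99 × 15% = 62555.10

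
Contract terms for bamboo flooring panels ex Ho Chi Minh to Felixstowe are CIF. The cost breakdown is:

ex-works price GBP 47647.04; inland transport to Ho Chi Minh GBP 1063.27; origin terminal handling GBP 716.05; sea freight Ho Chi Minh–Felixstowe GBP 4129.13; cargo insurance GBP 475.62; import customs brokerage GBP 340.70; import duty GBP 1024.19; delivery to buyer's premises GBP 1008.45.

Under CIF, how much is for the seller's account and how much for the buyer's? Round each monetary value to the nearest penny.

Seller: GBP 54031.11; buyer: GBP 2373.34

CIF: the seller pays costs through ocean freight and marine insurance to the destination port.
Seller's account: goods 47647.04 + inland to port 1063.27 + origin terminal 716.05 + freight 4129.13 + insurance 475.62 = 54031.11
Buyer's account: brokerage 340.70 + duty 1024.19 + delivery 1008.45 = 2373.34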